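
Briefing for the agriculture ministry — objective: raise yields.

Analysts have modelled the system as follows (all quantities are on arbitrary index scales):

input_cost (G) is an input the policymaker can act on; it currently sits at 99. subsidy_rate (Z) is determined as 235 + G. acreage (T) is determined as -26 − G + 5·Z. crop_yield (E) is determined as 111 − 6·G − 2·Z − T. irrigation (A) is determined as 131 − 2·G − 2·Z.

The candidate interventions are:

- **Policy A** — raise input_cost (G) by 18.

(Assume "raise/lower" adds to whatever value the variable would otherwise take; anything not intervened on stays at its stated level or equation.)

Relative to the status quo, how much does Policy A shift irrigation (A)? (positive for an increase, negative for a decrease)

-72

Baseline:
  G = 99
  Z = 235 + 99 = 334
  A = 131 − 2·99 − 2·334 = -735
Policy A (G + 18):
  G = 99 + 18 = 117
  Z = 235 + 117 = 352
  A = 131 − 2·117 − 2·352 = -807
Change in A: -807 − (-735) = -72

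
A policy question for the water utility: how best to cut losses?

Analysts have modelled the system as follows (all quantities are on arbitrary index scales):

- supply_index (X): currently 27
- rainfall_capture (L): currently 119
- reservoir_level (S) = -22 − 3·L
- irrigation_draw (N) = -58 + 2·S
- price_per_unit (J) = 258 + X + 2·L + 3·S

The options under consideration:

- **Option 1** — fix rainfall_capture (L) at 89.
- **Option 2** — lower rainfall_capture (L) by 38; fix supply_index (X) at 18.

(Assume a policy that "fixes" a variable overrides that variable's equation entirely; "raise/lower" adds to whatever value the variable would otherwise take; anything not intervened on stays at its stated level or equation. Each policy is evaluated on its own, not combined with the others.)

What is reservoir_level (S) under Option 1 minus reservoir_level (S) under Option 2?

-24

Option 1 (L := 89):
  L = 89
  S = -22 − 3·89 = -289
Option 2 (L − 38, X := 18):
  L = 119 − 38 = 81
  S = -22 − 3·81 = -265
S: -289 − (-265) = -24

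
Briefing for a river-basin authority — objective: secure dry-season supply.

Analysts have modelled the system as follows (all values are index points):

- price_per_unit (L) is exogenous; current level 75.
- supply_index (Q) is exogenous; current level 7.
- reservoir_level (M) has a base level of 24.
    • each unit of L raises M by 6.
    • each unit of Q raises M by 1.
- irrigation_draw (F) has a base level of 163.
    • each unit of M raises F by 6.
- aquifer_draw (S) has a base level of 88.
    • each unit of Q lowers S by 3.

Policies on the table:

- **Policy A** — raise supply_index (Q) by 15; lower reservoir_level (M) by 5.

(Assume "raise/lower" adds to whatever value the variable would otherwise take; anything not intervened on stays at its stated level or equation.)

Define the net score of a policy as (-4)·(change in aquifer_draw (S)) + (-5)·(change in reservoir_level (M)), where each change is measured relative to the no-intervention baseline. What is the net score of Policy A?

130

Baseline:
  L = 75
  Q = 7
  M = 24 + 6·75 + 7 = 481
  S = 88 − 3·7 = 67
Policy A (Q + 15, M − 5):
  L = 75
  Q = 7 + 15 = 22
  M = 24 + 6·75 + 22 (−5 from intervention) = 491
  S = 88 − 3·22 = 22
ΔS = 22 − 67 = -45; ΔM = 491 − 481 = 10
Score = (-4)·(-45) + (-5)·10 = 130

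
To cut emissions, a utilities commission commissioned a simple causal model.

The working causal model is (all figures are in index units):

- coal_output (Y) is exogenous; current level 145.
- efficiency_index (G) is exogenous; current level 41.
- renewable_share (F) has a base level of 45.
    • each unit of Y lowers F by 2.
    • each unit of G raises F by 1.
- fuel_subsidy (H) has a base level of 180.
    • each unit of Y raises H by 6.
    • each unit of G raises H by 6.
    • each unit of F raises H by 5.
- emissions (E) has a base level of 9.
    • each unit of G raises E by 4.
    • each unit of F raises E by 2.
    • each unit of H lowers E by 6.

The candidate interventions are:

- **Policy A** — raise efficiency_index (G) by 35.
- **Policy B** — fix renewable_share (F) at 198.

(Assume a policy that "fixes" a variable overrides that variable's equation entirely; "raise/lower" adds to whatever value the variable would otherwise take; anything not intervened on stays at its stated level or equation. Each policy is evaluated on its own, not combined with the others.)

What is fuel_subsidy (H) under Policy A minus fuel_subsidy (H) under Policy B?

-1625

Policy A (G + 35):
  Y = 145
  G = 41 + 35 = 76
  F = 45 − 2·145 + 76 = -169
  H = 180 + 6·145 + 6·76 + 5·(-169) = 661
Policy B (F := 198):
  Y = 145
  G = 41
  F = 198
  H = 180 + 6·145 + 6·41 + 5·198 = 2286
H: 661 − 2286 = -1625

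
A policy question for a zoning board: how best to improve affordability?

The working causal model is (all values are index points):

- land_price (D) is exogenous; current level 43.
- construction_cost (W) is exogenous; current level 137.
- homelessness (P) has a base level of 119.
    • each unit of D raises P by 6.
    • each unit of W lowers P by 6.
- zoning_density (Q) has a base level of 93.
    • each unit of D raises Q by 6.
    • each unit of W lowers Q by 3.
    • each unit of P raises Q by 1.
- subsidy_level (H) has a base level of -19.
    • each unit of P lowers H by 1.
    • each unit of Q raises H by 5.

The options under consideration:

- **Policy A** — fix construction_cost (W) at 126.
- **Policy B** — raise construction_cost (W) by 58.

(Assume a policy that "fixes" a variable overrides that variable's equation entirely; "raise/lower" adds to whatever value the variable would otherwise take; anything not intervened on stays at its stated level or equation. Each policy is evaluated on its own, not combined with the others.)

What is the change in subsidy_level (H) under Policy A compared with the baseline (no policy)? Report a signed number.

Baseline:
  D = 43
  W = 137
  P = 119 + 6·43 − 6·137 = -445
  Q = 93 + 6·43 − 3·137 + (-445) = -505
  H = -19 − (-445) + 5·(-505) = -2099
Policy A (W := 126):
  D = 43
  W = 126
  P = 119 + 6·43 − 6·126 = -379
  Q = 93 + 6·43 − 3·126 + (-379) = -406
  H = -19 − (-379) + 5·(-406) = -1670
Change in H: -1670 − (-2099) = 429

429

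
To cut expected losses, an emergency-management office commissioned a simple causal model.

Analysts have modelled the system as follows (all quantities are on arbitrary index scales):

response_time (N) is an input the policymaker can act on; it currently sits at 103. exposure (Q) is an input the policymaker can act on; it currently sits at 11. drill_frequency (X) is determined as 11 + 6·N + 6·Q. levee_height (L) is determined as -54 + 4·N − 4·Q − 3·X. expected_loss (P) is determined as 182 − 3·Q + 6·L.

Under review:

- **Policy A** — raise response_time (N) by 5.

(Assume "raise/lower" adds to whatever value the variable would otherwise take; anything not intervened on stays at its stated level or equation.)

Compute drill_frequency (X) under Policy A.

Policy A (N + 5):
  N = 103 + 5 = 108
  Q = 11
  X = 11 + 6·108 + 6·11 = 725

725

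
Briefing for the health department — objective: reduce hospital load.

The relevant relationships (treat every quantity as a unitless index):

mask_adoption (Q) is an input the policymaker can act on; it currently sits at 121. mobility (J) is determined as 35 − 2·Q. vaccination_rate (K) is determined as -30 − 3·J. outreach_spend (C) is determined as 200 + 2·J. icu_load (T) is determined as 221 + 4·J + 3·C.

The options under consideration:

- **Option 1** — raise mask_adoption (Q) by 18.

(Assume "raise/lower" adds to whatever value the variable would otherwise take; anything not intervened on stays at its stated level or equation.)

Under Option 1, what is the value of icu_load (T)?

Option 1 (Q + 18):
  Q = 121 + 18 = 139
  J = 35 − 2·139 = -243
  C = 200 + 2·(-243) = -286
  T = 221 + 4·(-243) + 3·(-286) = -1609

-1609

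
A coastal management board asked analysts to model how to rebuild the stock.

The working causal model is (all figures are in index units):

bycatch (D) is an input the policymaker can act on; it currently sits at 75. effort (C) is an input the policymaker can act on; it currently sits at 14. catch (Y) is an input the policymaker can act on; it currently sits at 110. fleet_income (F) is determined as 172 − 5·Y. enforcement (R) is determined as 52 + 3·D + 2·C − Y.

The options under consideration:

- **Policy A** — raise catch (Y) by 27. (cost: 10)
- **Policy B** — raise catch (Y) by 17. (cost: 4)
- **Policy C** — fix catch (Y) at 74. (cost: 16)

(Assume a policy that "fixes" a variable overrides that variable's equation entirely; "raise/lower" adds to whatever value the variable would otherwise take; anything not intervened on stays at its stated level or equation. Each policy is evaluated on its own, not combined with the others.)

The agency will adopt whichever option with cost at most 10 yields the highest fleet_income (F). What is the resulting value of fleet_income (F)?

Policy A (Y + 27):
  Y = 110 + 27 = 137
  F = 172 − 5·137 = -513
Policy B (Y + 17):
  Y = 110 + 17 = 127
  F = 172 − 5·127 = -463
Comparing — Policy A: F=-513, Policy B: F=-463. Highest is -463 (Policy B).

-463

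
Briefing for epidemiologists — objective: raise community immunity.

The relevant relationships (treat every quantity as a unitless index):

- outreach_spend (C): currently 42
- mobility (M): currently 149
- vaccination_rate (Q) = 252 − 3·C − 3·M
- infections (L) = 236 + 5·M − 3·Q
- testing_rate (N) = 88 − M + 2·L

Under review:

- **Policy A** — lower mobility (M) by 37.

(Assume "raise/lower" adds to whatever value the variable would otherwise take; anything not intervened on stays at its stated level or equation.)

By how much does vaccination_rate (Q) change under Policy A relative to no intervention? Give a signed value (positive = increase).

Baseline:
  C = 42
  M = 149
  Q = 252 − 3·42 − 3·149 = -321
Policy A (M − 37):
  C = 42
  M = 149 − 37 = 112
  Q = 252 − 3·42 − 3·112 = -210
Change in Q: -210 − (-321) = 111

111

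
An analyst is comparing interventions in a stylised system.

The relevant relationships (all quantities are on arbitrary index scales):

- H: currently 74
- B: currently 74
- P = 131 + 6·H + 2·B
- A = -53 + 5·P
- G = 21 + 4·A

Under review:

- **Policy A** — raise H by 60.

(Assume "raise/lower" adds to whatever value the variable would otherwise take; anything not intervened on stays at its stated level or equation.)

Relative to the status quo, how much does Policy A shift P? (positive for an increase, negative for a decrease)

360

Baseline:
  H = 74
  B = 74
  P = 131 + 6·74 + 2·74 = 723
Policy A (H + 60):
  H = 74 + 60 = 134
  B = 74
  P = 131 + 6·134 + 2·74 = 1083
Change in P: 1083 − 723 = 360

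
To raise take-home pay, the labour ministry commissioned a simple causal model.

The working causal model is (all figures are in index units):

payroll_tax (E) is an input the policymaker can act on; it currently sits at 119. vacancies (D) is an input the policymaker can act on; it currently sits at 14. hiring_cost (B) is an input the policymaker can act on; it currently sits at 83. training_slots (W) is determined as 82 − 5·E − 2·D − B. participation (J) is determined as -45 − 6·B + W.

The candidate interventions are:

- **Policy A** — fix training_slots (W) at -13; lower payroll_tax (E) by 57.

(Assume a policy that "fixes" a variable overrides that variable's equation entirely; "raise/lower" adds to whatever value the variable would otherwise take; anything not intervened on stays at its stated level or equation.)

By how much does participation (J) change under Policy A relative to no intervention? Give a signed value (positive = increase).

Baseline:
  E = 119
  D = 14
  B = 83
  W = 82 − 5·119 − 2·14 − 83 = -624
  J = -45 − 6·83 + (-624) = -1167
Policy A (W := -13, E − 57):
  E = 119 − 57 = 62
  D = 14
  B = 83
  W = -13
  J = -45 − 6·83 + (-13) = -556
Change in J: -556 − (-1167) = 611

611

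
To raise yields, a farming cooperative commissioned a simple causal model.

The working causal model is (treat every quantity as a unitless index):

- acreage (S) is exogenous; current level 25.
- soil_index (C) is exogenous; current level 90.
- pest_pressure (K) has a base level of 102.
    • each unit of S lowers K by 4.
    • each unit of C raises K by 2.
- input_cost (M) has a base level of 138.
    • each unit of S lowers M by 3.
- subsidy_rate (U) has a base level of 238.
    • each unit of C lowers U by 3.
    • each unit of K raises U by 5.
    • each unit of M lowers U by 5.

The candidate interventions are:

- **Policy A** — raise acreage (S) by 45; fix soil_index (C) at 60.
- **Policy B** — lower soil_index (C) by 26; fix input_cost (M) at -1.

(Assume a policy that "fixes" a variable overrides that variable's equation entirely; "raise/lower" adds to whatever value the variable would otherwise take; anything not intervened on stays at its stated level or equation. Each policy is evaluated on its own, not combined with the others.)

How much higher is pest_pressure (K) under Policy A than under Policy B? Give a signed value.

Policy A (S + 45, C := 60):
  S = 25 + 45 = 70
  C = 60
  K = 102 − 4·70 + 2·60 = -58
Policy B (C − 26, M := -1):
  S = 25
  C = 90 − 26 = 64
  K = 102 − 4·25 + 2·64 = 130
K: -58 − 130 = -188

-188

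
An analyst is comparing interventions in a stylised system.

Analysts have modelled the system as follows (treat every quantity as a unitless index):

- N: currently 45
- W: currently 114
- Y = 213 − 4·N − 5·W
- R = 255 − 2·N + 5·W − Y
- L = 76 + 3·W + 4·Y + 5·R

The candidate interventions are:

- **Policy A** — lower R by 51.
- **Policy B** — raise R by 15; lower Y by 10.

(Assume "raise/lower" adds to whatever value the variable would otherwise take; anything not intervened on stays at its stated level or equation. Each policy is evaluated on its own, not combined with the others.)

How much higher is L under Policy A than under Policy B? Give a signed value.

-340

Policy A (R − 51):
  N = 45
  W = 114
  Y = 213 − 4·45 − 5·114 = -537
  R = 255 − 2·45 + 5·114 − (-537) (−51 from intervention) = 1221
  L = 76 + 3·114 + 4·(-537) + 5·1221 = 4375
Policy B (R + 15, Y − 10):
  N = 45
  W = 114
  Y = 213 − 4·45 − 5·114 (−10 from intervention) = -547
  R = 255 − 2·45 + 5·114 − (-547) (+15 from intervention) = 1297
  L = 76 + 3·114 + 4·(-547) + 5·1297 = 4715
L: 4375 − 4715 = -340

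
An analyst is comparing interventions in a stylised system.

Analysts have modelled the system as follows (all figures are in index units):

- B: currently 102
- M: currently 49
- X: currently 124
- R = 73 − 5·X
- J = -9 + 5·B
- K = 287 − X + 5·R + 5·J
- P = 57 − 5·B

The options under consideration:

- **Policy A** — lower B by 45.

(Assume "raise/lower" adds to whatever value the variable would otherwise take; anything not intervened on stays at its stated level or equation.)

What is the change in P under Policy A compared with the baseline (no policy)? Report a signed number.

225

Baseline:
  B = 102
  P = 57 − 5·102 = -453
Policy A (B − 45):
  B = 102 − 45 = 57
  P = 57 − 5·57 = -228
Change in P: -228 − (-453) = 225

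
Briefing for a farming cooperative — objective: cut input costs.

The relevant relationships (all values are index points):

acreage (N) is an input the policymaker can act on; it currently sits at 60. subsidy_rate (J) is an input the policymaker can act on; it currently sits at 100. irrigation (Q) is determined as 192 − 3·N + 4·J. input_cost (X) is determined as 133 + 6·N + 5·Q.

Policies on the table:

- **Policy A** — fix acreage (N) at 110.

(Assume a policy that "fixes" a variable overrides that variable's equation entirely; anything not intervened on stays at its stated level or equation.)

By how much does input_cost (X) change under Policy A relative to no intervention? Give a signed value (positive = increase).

Baseline:
  N = 60
  J = 100
  Q = 192 − 3·60 + 4·100 = 412
  X = 133 + 6·60 + 5·412 = 2553
Policy A (N := 110):
  N = 110
  J = 100
  Q = 192 − 3·110 + 4·100 = 262
  X = 133 + 6·110 + 5·262 = 2103
Change in X: 2103 − 2553 = -450

-450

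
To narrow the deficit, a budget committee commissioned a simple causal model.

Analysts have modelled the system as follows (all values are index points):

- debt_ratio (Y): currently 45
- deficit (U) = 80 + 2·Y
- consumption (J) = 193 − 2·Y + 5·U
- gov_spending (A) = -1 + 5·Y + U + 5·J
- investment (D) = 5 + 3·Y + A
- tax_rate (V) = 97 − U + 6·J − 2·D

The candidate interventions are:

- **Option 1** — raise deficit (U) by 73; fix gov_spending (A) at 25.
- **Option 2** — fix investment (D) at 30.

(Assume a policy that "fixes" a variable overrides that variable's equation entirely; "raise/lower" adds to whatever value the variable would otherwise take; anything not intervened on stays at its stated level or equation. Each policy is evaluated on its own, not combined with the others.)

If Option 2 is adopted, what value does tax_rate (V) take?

5585

Option 2 (D := 30):
  Y = 45
  U = 80 + 2·45 = 170
  J = 193 − 2·45 + 5·170 = 953
  A = -1 + 5·45 + 170 + 5·953 = 5159
  D = 30
  V = 97 − 170 + 6·953 − 2·30 = 5585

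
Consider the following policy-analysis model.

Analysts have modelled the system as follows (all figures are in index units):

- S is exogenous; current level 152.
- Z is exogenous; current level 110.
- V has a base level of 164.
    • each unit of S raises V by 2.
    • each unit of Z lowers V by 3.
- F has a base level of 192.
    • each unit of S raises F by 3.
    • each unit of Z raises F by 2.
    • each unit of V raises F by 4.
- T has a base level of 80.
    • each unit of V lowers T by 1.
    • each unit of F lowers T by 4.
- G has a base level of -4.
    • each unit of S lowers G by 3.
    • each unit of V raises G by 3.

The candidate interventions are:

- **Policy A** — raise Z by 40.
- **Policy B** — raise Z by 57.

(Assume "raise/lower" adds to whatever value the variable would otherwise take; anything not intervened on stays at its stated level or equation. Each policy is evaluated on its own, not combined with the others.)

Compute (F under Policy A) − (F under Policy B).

170

Policy A (Z + 40):
  S = 152
  Z = 110 + 40 = 150
  V = 164 + 2·152 − 3·150 = 18
  F = 192 + 3·152 + 2·150 + 4·18 = 1020
Policy B (Z + 57):
  S = 152
  Z = 110 + 57 = 167
  V = 164 + 2·152 − 3·167 = -33
  F = 192 + 3·152 + 2·167 + 4·(-33) = 850
F: 1020 − 850 = 170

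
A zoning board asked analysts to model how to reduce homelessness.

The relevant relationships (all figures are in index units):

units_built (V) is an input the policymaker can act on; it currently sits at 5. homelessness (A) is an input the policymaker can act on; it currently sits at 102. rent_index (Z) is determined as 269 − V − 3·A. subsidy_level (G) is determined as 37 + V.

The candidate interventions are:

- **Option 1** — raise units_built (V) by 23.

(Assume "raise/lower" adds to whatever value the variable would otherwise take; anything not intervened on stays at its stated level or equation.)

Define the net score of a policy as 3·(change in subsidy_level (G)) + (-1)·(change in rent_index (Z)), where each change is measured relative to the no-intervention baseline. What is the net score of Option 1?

92

Baseline:
  V = 5
  A = 102
  Z = 269 − 5 − 3·102 = -42
  G = 37 + 5 = 42
Option 1 (V + 23):
  V = 5 + 23 = 28
  A = 102
  Z = 269 − 28 − 3·102 = -65
  G = 37 + 28 = 65
ΔG = 65 − 42 = 23; ΔZ = -65 − (-42) = -23
Score = 3·23 + (-1)·(-23) = 92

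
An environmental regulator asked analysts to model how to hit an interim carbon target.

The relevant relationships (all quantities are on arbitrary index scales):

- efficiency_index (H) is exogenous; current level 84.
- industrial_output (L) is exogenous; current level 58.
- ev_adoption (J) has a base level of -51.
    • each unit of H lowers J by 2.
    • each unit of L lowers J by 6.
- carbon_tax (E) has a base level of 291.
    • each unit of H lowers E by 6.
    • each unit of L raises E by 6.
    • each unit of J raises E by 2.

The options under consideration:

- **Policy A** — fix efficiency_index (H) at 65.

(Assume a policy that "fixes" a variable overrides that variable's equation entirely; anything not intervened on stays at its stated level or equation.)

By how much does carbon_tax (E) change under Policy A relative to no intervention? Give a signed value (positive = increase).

Baseline:
  H = 84
  L = 58
  J = -51 − 2·84 − 6·58 = -567
  E = 291 − 6·84 + 6·58 + 2·(-567) = -999
Policy A (H := 65):
  H = 65
  L = 58
  J = -51 − 2·65 − 6·58 = -529
  E = 291 − 6·65 + 6·58 + 2·(-529) = -809
Change in E: -809 − (-999) = 190

190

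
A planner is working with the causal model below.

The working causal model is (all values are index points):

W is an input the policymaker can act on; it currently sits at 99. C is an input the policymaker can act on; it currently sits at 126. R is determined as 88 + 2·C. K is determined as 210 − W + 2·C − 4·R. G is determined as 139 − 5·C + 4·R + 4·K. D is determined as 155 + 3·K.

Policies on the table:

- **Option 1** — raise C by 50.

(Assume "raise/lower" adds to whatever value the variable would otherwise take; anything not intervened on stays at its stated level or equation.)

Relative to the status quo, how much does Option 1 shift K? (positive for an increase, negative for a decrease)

-300

Baseline:
  W = 99
  C = 126
  R = 88 + 2·126 = 340
  K = 210 − 99 + 2·126 − 4·340 = -997
Option 1 (C + 50):
  W = 99
  C = 126 + 50 = 176
  R = 88 + 2·176 = 440
  K = 210 − 99 + 2·176 − 4·440 = -1297
Change in K: -1297 − (-997) = -300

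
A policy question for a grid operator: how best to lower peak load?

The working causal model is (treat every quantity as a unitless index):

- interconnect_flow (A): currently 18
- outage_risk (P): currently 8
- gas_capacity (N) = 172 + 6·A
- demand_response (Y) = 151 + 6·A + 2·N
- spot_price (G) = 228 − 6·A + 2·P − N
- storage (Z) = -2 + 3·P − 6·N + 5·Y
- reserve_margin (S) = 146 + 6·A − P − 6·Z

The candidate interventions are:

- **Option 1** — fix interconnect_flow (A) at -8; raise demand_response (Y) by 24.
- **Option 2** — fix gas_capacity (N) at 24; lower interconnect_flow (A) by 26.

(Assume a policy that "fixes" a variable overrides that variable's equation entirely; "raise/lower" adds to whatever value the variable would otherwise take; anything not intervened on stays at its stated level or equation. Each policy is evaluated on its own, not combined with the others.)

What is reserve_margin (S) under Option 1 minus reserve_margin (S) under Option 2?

-3120

Option 1 (A := -8, Y + 24):
  A = -8
  P = 8
  N = 172 + 6·(-8) = 124
  Y = 151 + 6·(-8) + 2·124 (+24 from intervention) = 375
  Z = -2 + 3·8 − 6·124 + 5·375 = 1153
  S = 146 + 6·(-8) − 8 − 6·1153 = -6828
Option 2 (N := 24, A − 26):
  A = 18 − 26 = -8
  P = 8
  N = 24
  Y = 151 + 6·(-8) + 2·24 = 151
  Z = -2 + 3·8 − 6·24 + 5·151 = 633
  S = 146 + 6·(-8) − 8 − 6·633 = -3708
S: -6828 − (-3708) = -3120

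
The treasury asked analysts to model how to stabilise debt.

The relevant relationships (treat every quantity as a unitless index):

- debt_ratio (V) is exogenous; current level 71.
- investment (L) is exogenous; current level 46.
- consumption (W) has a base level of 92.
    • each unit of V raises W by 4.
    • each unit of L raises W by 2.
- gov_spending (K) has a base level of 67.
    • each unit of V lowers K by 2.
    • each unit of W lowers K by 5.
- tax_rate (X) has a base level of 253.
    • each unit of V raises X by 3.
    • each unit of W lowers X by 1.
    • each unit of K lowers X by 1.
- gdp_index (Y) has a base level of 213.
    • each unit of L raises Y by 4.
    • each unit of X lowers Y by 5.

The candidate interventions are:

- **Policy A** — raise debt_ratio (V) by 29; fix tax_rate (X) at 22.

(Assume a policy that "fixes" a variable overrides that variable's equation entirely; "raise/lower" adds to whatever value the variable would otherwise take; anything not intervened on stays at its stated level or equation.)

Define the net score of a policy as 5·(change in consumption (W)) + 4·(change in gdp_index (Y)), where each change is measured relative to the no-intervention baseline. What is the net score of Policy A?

48400

Baseline:
  V = 71
  L = 46
  W = 92 + 4·71 + 2·46 = 468
  K = 67 − 2·71 − 5·468 = -2415
  X = 253 + 3·71 − 468 − (-2415) = 2413
  Y = 213 + 4·46 − 5·2413 = -11668
Policy A (V + 29, X := 22):
  V = 71 + 29 = 100
  L = 46
  W = 92 + 4·100 + 2·46 = 584
  K = 67 − 2·100 − 5·584 = -3053
  X = 22
  Y = 213 + 4·46 − 5·22 = 287
ΔW = 584 − 468 = 116; ΔY = 287 − (-11668) = 11955
Score = 5·116 + 4·11955 = 48400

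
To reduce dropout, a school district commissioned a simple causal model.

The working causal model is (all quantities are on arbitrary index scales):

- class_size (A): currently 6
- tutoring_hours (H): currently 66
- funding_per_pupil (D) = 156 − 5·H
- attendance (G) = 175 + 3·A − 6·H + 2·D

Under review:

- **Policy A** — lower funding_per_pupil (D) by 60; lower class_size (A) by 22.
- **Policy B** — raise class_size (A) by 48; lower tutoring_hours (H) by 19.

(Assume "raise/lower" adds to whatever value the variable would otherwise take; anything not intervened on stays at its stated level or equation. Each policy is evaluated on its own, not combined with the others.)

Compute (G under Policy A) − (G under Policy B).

Policy A (D − 60, A − 22):
  A = 6 − 22 = -16
  H = 66
  D = 156 − 5·66 (−60 from intervention) = -234
  G = 175 + 3·(-16) − 6·66 + 2·(-234) = -737
Policy B (A + 48, H − 19):
  A = 6 + 48 = 54
  H = 66 − 19 = 47
  D = 156 − 5·47 = -79
  G = 175 + 3·54 − 6·47 + 2·(-79) = -103
G: -737 − (-103) = -634

-634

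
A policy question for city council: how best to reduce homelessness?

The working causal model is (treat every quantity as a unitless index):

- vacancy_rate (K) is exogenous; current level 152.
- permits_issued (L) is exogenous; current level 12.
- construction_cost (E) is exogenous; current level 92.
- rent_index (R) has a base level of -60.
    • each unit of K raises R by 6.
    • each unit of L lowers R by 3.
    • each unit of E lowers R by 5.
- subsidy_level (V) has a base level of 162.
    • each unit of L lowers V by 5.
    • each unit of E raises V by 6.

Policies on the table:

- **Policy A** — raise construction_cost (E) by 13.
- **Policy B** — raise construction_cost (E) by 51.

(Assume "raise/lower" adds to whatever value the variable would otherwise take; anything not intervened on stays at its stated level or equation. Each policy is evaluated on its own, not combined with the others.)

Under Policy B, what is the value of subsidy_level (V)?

Policy B (E + 51):
  L = 12
  E = 92 + 51 = 143
  V = 162 − 5·12 + 6·143 = 960

960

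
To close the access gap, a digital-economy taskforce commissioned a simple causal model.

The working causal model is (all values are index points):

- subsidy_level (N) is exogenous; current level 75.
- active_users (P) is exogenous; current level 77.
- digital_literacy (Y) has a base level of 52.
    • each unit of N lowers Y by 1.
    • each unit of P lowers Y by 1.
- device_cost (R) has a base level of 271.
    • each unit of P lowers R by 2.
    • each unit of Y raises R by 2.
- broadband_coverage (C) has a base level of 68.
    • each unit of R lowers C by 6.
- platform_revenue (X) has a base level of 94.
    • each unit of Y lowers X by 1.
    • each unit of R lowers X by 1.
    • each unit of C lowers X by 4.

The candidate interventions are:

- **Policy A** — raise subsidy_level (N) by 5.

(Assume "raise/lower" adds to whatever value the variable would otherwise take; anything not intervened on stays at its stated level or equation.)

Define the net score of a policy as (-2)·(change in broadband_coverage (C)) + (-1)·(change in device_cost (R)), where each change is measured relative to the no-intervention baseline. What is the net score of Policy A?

-110

Baseline:
  N = 75
  P = 77
  Y = 52 − 75 − 77 = -100
  R = 271 − 2·77 + 2·(-100) = -83
  C = 68 − 6·(-83) = 566
Policy A (N + 5):
  N = 75 + 5 = 80
  P = 77
  Y = 52 − 80 − 77 = -105
  R = 271 − 2·77 + 2·(-105) = -93
  C = 68 − 6·(-93) = 626
ΔC = 626 − 566 = 60; ΔR = -93 − (-83) = -10
Score = (-2)·60 + (-1)·(-10) = -110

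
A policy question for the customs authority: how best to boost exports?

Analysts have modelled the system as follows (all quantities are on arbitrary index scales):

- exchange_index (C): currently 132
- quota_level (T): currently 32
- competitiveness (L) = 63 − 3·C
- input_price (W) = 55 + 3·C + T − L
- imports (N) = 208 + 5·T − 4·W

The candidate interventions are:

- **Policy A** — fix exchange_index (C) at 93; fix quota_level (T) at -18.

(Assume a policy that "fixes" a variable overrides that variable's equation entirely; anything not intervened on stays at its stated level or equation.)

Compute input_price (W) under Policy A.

Policy A (C := 93, T := -18):
  C = 93
  T = -18
  L = 63 − 3·93 = -216
  W = 55 + 3·93 + (-18) − (-216) = 532

532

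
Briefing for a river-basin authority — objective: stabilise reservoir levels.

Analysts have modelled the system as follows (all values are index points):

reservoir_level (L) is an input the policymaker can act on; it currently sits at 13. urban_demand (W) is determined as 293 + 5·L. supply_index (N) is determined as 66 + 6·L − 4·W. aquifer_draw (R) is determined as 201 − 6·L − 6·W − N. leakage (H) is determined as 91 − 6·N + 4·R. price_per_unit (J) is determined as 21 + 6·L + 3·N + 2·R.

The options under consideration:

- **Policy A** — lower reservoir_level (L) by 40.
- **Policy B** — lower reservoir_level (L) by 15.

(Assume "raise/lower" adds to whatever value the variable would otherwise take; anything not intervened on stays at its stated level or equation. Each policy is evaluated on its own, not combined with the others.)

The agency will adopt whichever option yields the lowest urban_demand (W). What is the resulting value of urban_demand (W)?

Policy A (L − 40):
  L = 13 − 40 = -27
  W = 293 + 5·(-27) = 158
Policy B (L − 15):
  L = 13 − 15 = -2
  W = 293 + 5·(-2) = 283
Comparing — Policy A: W=158, Policy B: W=283. Lowest is 158 (Policy A).

158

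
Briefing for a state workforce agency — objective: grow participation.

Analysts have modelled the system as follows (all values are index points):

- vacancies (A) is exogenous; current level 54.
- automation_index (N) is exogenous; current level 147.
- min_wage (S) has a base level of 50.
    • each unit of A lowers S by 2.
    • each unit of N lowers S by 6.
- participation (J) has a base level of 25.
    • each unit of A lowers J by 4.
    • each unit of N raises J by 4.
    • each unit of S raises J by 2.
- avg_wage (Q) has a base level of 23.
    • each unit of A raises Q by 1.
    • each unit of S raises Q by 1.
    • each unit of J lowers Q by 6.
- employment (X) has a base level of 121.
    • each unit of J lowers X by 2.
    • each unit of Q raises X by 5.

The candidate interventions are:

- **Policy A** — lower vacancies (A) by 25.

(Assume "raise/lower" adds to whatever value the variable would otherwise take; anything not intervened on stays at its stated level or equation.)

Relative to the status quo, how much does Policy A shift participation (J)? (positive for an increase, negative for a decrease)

Baseline:
  A = 54
  N = 147
  S = 50 − 2·54 − 6·147 = -940
  J = 25 − 4·54 + 4·147 + 2·(-940) = -1483
Policy A (A − 25):
  A = 54 − 25 = 29
  N = 147
  S = 50 − 2·29 − 6·147 = -890
  J = 25 − 4·29 + 4·147 + 2·(-890) = -1283
Change in J: -1283 − (-1483) = 200

200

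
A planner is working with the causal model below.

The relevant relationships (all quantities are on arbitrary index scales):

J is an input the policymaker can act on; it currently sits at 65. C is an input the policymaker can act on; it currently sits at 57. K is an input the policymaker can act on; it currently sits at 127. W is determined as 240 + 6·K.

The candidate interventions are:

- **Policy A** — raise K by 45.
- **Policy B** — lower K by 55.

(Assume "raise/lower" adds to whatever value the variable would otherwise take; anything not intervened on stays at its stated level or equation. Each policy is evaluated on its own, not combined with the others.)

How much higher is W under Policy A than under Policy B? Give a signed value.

600

Policy A (K + 45):
  K = 127 + 45 = 172
  W = 240 + 6·172 = 1272
Policy B (K − 55):
  K = 127 − 55 = 72
  W = 240 + 6·72 = 672
W: 1272 − 672 = 600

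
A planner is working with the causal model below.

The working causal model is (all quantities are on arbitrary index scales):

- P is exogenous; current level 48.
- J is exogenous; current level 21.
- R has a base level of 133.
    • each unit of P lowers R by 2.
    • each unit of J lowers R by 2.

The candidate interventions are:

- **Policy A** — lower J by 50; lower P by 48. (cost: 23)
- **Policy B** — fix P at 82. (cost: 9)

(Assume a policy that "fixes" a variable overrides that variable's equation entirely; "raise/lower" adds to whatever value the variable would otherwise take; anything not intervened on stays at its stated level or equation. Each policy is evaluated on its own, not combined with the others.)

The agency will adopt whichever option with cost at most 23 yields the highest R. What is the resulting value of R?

191

Policy A (J − 50, P − 48):
  P = 48 − 48 = 0
  J = 21 − 50 = -29
  R = 133 − 2·0 − 2·(-29) = 191
Policy B (P := 82):
  P = 82
  J = 21
  R = 133 − 2·82 − 2·21 = -73
Comparing — Policy A: R=191, Policy B: R=-73. Highest is 191 (Policy A).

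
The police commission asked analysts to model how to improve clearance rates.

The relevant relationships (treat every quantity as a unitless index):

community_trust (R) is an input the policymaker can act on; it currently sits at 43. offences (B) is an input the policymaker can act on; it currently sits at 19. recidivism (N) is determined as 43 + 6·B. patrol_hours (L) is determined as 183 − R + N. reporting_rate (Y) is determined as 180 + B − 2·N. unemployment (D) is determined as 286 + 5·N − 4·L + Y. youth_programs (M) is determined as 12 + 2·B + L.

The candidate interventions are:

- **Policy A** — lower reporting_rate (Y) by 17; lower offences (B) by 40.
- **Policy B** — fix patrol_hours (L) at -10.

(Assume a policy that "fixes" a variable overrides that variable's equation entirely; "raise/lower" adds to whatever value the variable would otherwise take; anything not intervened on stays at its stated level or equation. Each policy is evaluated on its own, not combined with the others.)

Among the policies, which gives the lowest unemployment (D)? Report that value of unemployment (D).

-49

Policy A (Y − 17, B − 40):
  R = 43
  B = 19 − 40 = -21
  N = 43 + 6·(-21) = -83
  L = 183 − 43 + (-83) = 57
  Y = 180 + (-21) − 2·(-83) (−17 from intervention) = 308
  D = 286 + 5·(-83) − 4·57 + 308 = -49
Policy B (L := -10):
  R = 43
  B = 19
  N = 43 + 6·19 = 157
  L = -10
  Y = 180 + 19 − 2·157 = -115
  D = 286 + 5·157 − 4·(-10) + (-115) = 996
Comparing — Policy A: D=-49, Policy B: D=996. Lowest is -49 (Policy A).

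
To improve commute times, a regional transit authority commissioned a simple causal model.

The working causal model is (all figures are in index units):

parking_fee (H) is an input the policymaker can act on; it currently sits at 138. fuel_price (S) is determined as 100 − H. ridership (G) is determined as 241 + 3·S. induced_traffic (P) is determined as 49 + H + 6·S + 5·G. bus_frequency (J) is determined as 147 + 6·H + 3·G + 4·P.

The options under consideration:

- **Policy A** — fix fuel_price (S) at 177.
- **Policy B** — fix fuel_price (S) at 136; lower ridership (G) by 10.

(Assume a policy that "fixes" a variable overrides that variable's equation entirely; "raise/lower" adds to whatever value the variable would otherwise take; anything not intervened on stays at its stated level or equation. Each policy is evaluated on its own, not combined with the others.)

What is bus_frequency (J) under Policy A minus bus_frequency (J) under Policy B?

Policy A (S := 177):
  H = 138
  S = 177
  G = 241 + 3·177 = 772
  P = 49 + 138 + 6·177 + 5·772 = 5109
  J = 147 + 6·138 + 3·772 + 4·5109 = 23727
Policy B (S := 136, G − 10):
  H = 138
  S = 136
  G = 241 + 3·136 (−10 from intervention) = 639
  P = 49 + 138 + 6·136 + 5·639 = 4198
  J = 147 + 6·138 + 3·639 + 4·4198 = 19684
J: 23727 − 19684 = 4043

4043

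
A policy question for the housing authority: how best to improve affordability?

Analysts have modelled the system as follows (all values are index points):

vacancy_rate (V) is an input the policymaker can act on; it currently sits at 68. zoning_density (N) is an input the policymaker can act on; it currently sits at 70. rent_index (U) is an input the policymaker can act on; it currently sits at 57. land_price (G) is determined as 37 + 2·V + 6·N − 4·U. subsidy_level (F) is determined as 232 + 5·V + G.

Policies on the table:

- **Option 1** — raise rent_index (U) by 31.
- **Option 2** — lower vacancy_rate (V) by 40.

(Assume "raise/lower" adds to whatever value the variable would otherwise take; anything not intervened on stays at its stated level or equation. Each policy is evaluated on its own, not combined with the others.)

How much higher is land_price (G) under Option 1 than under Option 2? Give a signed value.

Option 1 (U + 31):
  V = 68
  N = 70
  U = 57 + 31 = 88
  G = 37 + 2·68 + 6·70 − 4·88 = 241
Option 2 (V − 40):
  V = 68 − 40 = 28
  N = 70
  U = 57
  G = 37 + 2·28 + 6·70 − 4·57 = 285
G: 241 − 285 = -44

-44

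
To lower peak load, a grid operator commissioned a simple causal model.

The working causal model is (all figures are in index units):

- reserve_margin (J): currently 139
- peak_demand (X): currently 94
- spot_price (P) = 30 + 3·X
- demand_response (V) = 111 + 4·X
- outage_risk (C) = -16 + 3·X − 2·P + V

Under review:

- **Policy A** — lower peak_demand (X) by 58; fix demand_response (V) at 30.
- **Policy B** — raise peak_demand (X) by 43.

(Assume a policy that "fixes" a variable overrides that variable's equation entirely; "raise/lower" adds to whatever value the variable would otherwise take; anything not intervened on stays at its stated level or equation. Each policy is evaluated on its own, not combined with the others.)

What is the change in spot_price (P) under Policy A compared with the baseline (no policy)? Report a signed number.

-174

Baseline:
  X = 94
  P = 30 + 3·94 = 312
Policy A (X − 58, V := 30):
  X = 94 − 58 = 36
  P = 30 + 3·36 = 138
Change in P: 138 − 312 = -174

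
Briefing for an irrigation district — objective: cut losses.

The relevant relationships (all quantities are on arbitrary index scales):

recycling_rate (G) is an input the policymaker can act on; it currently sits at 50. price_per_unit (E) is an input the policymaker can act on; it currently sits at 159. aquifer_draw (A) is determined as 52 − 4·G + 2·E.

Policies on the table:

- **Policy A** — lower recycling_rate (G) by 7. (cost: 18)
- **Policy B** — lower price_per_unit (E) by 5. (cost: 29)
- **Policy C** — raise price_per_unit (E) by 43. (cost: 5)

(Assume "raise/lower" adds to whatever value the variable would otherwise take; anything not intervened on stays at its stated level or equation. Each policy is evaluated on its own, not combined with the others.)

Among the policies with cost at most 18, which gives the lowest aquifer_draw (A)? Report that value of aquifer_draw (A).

Policy A (G − 7):
  G = 50 − 7 = 43
  E = 159
  A = 52 − 4·43 + 2·159 = 198
Policy C (E + 43):
  G = 50
  E = 159 + 43 = 202
  A = 52 − 4·50 + 2·202 = 256
Comparing — Policy A: A=198, Policy C: A=256. Lowest is 198 (Policy A).

198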